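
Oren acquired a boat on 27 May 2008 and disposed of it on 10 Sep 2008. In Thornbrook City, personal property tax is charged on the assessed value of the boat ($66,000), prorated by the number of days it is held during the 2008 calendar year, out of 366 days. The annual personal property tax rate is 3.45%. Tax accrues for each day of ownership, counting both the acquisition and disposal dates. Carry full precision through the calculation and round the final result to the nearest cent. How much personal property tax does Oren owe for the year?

Days held (27 May – 10 Sep 2008): 107 out of 366
Tax = $66,000 × 3.45% × 107/366 = $665.6803

$665.68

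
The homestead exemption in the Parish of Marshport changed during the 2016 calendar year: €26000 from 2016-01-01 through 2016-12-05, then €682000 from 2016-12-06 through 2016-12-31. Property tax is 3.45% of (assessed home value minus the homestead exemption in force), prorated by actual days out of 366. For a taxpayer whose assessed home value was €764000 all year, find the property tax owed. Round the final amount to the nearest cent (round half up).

2016-01-01 to 2016-12-05: 340 days, exemption €26000 → (€764000 − €26000) × 3.45% × 340/366 = €23652.2951
2016-12-06 to 2016-12-31: 26 days, exemption €682000 → (€764000 − €682000) × 3.45% × 26/366 = €200.9672
Total = €23853.2623

€23853.26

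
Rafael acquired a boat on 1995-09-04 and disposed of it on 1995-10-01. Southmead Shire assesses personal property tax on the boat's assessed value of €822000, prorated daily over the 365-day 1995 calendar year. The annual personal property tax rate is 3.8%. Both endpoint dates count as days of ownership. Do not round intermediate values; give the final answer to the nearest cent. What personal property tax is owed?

€2396.19

Days held (1995-09-04 to 1995-10-01): 28 out of 365
Tax = €822000 × 3.8% × 28/365 = €2396.1863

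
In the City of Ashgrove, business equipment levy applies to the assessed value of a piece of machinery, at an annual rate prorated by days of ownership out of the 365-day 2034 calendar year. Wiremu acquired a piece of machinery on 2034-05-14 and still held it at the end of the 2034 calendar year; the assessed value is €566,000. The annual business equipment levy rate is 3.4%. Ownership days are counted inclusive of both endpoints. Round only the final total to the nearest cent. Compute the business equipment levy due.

€12,231.80

Days held (2034-05-14 to 2034-12-31): 232 out of 365
Tax = €566,000 × 3.4% × 232/365 = €12,231.8027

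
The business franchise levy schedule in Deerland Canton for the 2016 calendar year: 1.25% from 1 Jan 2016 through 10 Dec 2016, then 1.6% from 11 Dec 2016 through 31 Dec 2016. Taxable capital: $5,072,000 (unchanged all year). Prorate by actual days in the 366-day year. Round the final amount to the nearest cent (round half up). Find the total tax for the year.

$64,418.56

1 Jan – 10 Dec 2016: 345 days at 1.25% → $5,072,000 × 1.25% × 345/366 = $59,762.2951
11 Dec – 31 Dec 2016: 21 days at 1.6% → $5,072,000 × 1.6% × 21/366 = $4,656.2623
Total = $64,418.5574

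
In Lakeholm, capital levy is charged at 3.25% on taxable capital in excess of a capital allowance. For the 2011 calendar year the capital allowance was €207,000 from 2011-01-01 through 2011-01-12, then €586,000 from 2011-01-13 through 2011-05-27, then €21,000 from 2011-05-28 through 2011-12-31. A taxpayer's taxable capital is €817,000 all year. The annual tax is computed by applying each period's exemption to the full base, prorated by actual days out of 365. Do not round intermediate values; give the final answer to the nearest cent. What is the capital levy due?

2011-01-01 to 2011-01-12: 12 days, exemption €207,000 → (€817,000 − €207,000) × 3.25% × 12/365 = €651.7808
2011-01-13 to 2011-05-27: 135 days, exemption €586,000 → (€817,000 − €586,000) × 3.25% × 135/365 = €2,776.7466
2011-05-28 to 2011-12-31: 218 days, exemption €21,000 → (€817,000 − €21,000) × 3.25% × 218/365 = €15,451.1233
Total = €18,879.6507

€18,879.65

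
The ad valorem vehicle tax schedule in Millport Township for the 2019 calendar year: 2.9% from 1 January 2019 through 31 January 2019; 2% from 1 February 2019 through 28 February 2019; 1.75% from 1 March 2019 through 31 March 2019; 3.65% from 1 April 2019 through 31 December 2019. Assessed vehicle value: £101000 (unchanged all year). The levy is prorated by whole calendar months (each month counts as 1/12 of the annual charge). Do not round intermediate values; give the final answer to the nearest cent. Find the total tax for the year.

£3324.58

1 January – 31 January 2019: 1 month at 2.9% → £101000 × 2.9% × 1/12 = £244.0833
1 February – 28 February 2019: 1 month at 2% → £101000 × 2% × 1/12 = £168.3333
1 March – 31 March 2019: 1 month at 1.75% → £101000 × 1.75% × 1/12 = £147.2917
1 April – 31 December 2019: 9 months at 3.65% → £101000 × 3.65% × 9/12 = £2764.8750
Total = £3324.5833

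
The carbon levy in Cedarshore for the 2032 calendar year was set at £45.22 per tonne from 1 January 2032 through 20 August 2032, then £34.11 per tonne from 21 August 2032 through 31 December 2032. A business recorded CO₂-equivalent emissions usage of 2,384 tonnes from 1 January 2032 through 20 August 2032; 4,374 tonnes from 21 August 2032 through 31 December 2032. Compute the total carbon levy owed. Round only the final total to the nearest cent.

£257,001.62

1 January – 20 August 2032: 2,384 tonnes at £45.22/tonne → £107,804.48
21 August – 31 December 2032: 4,374 tonnes at £34.11/tonne → £149,197.14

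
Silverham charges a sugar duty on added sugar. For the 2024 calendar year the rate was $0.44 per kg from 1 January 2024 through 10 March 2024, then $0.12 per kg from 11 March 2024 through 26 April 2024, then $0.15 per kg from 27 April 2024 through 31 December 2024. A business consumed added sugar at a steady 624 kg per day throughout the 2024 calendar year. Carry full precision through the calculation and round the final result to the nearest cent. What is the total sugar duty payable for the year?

1 January – 10 March 2024: 70 days × 624 kg/day = 43,680 kg at $0.44/kg → $19,219.20
11 March – 26 April 2024: 47 days × 624 kg/day = 29,328 kg at $0.12/kg → $3,519.36
27 April – 31 December 2024: 249 days × 624 kg/day = 155,376 kg at $0.15/kg → $23,306.40

$46,044.96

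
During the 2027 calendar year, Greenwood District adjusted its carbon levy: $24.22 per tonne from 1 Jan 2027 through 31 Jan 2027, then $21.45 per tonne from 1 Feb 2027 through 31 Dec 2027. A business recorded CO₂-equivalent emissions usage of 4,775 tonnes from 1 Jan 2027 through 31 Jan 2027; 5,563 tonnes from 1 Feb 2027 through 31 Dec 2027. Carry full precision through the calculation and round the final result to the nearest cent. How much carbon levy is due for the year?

1 Jan – 31 Jan 2027: 4,775 tonnes at $24.22/tonne → $115,650.50
1 Feb – 31 Dec 2027: 5,563 tonnes at $21.45/tonne → $119,326.35

$234,976.85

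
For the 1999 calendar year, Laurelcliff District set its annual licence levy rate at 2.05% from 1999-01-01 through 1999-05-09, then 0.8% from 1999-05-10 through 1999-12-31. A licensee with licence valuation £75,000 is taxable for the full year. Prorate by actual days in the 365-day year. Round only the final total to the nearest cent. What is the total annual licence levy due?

1999-01-01 to 1999-05-09: 129 days at 2.05% → £75,000 × 2.05% × 129/365 = £543.3904
1999-05-10 to 1999-12-31: 236 days at 0.8% → £75,000 × 0.8% × 236/365 = £387.9452
Total = £931.3356

£931.34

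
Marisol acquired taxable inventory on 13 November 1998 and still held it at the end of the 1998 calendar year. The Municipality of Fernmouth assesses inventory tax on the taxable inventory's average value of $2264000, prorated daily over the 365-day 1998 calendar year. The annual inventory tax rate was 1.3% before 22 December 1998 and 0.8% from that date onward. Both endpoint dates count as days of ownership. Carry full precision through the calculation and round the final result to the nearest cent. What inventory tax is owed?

$3641.01

13 November – 21 December 1998: 39 days at 1.3% → $2264000 × 1.3% × 39/365 = $3144.7890
22 December – 31 December 1998: 10 days at 0.8% → $2264000 × 0.8% × 10/365 = $496.2192
Total = $3641.0082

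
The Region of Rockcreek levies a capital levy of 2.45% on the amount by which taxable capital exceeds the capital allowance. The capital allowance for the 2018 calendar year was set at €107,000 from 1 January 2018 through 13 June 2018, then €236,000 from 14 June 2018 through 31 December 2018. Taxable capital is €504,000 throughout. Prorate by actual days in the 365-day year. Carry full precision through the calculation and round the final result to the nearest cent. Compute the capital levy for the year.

1 January – 13 June 2018: 164 days, exemption €107,000 → (€504,000 − €107,000) × 2.45% × 164/365 = €4,370.2630
14 June – 31 December 2018: 201 days, exemption €236,000 → (€504,000 − €236,000) × 2.45% × 201/365 = €3,615.7973
Total = €7,986.0603

€7,986.06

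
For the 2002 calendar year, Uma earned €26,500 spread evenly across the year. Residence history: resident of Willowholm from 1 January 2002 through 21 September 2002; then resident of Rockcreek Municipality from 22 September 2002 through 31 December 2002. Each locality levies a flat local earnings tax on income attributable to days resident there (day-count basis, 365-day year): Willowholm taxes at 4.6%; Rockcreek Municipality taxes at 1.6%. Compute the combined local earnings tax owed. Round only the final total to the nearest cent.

Willowholm, 1 January – 21 September 2002: 264 days → €26,500 × 4.6% × 264/365 = €881.6877
Rockcreek Municipality, 22 September – 31 December 2002: 101 days → €26,500 × 1.6% × 101/365 = €117.3260
Total = €999.0137

€999.01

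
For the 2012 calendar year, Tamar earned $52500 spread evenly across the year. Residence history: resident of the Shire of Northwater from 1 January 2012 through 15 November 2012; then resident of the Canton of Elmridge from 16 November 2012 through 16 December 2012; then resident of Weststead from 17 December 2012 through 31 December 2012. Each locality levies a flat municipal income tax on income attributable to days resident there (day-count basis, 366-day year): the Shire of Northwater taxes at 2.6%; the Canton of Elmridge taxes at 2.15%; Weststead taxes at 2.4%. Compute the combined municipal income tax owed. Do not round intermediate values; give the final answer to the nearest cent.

$1340.69

The Shire of Northwater, 1 January – 15 November 2012: 320 days → $52500 × 2.6% × 320/366 = $1193.4426
The Canton of Elmridge, 16 November – 16 December 2012: 31 days → $52500 × 2.15% × 31/366 = $95.6045
Weststead, 17 December – 31 December 2012: 15 days → $52500 × 2.4% × 15/366 = $51.6393
Total = $1340.6865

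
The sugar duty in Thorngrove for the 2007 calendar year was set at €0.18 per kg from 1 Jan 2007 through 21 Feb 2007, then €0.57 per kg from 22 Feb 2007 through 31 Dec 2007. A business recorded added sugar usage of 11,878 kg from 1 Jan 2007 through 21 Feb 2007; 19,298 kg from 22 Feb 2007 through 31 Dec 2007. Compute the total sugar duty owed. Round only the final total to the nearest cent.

€13137.90

1 Jan – 21 Feb 2007: 11,878 kg at €0.18/kg → €2138.04
22 Feb – 31 Dec 2007: 19,298 kg at €0.57/kg → €10999.86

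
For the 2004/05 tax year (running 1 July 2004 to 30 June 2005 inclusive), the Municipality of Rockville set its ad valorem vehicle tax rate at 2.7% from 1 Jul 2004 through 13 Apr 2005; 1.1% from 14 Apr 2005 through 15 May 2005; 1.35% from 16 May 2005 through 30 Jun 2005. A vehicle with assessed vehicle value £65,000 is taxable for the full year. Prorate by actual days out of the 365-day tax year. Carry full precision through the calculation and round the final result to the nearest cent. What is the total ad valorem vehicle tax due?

1 Jul 2004 – 13 Apr 2005: 287 days at 2.7% → £65,000 × 2.7% × 287/365 = £1,379.9589
14 Apr – 15 May 2005: 32 days at 1.1% → £65,000 × 1.1% × 32/365 = £62.6849
16 May – 30 Jun 2005: 46 days at 1.35% → £65,000 × 1.35% × 46/365 = £110.5890
Total = £1,553.2329

£1,553.23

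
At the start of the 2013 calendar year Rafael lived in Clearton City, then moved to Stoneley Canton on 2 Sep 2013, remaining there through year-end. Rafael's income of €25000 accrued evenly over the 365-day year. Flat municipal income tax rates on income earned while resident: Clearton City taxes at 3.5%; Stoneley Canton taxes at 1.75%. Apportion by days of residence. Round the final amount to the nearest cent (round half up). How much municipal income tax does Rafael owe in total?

€729.97

Clearton City, 1 Jan – 1 Sep 2013: 244 days → €25000 × 3.5% × 244/365 = €584.9315
Stoneley Canton, 2 Sep – 31 Dec 2013: 121 days → €25000 × 1.75% × 121/365 = €145.0342
Total = €729.9658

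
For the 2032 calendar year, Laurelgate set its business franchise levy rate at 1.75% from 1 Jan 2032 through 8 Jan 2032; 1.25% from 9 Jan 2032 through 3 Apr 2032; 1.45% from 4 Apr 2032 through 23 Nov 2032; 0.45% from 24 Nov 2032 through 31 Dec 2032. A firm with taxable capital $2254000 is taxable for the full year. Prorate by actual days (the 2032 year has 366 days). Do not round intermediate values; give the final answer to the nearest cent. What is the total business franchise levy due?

1 Jan – 8 Jan 2032: 8 days at 1.75% → $2254000 × 1.75% × 8/366 = $862.1858
9 Jan – 3 Apr 2032: 86 days at 1.25% → $2254000 × 1.25% × 86/366 = $6620.3552
4 Apr – 23 Nov 2032: 234 days at 1.45% → $2254000 × 1.45% × 234/366 = $20895.6885
24 Nov – 31 Dec 2032: 38 days at 0.45% → $2254000 × 0.45% × 38/366 = $1053.0984
Total = $29431.3279

$29431.33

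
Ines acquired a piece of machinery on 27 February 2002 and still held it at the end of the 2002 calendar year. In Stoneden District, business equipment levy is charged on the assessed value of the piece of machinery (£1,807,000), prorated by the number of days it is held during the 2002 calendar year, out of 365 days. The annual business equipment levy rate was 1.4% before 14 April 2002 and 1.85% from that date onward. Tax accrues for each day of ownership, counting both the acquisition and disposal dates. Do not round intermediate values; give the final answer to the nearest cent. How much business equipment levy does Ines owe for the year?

27 February – 13 April 2002: 46 days at 1.4% → £1,807,000 × 1.4% × 46/365 = £3,188.2411
14 April – 31 December 2002: 262 days at 1.85% → £1,807,000 × 1.85% × 262/365 = £23,995.9699
Total = £27,184.2110

£27,184.21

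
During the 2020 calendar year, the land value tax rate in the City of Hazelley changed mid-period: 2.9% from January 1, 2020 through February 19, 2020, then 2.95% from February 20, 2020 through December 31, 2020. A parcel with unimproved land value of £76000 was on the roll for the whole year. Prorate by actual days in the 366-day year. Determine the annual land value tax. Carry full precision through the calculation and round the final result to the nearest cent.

January 1 – February 19, 2020: 50 days at 2.9% → £76000 × 2.9% × 50/366 = £301.0929
February 20 – December 31, 2020: 316 days at 2.95% → £76000 × 2.95% × 316/366 = £1935.7158
Total = £2236.8087

£2236.81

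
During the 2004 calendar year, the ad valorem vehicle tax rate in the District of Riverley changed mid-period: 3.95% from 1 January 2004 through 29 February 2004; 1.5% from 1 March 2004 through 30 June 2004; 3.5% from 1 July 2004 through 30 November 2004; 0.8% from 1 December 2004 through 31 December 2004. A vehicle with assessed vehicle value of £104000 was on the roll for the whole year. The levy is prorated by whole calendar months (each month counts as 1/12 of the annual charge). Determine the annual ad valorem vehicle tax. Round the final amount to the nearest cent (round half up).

1 January – 29 February 2004: 2 months at 3.95% → £104000 × 3.95% × 2/12 = £684.6667
1 March – 30 June 2004: 4 months at 1.5% → £104000 × 1.5% × 4/12 = £520.0000
1 July – 30 November 2004: 5 months at 3.5% → £104000 × 3.5% × 5/12 = £1516.6667
1 December – 31 December 2004: 1 month at 0.8% → £104000 × 0.8% × 1/12 = £69.3333
Total = £2790.6667

£2790.67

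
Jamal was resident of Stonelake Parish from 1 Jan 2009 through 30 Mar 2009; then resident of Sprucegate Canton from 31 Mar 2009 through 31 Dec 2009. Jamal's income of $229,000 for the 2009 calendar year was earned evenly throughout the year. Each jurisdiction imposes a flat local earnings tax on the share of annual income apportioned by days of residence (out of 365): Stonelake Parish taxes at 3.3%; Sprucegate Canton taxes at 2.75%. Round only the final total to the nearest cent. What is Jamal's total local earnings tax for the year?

$6,604.61

Stonelake Parish, 1 Jan – 30 Mar 2009: 89 days → $229,000 × 3.3% × 89/365 = $1,842.6658
Sprucegate Canton, 31 Mar – 31 Dec 2009: 276 days → $229,000 × 2.75% × 276/365 = $4,761.9452
Total = $6,604.6110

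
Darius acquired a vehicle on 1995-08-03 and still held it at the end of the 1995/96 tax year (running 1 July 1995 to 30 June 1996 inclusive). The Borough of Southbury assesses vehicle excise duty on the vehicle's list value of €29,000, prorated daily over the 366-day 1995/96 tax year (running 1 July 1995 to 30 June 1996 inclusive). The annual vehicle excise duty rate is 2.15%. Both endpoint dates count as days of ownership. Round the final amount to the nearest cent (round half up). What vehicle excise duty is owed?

€567.28

Days held (1995-08-03 to 1996-06-30): 333 out of 366
Tax = €29,000 × 2.15% × 333/366 = €567.2828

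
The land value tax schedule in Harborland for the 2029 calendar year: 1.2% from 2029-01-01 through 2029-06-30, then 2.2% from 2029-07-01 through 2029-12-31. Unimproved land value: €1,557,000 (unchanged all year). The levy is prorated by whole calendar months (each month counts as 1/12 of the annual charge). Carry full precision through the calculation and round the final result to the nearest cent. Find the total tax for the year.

2029-01-01 to 2029-06-30: 6 months at 1.2% → €1,557,000 × 1.2% × 6/12 = €9,342.0000
2029-07-01 to 2029-12-31: 6 months at 2.2% → €1,557,000 × 2.2% × 6/12 = €17,127.0000
Total = €26,469.0000

€26,469.00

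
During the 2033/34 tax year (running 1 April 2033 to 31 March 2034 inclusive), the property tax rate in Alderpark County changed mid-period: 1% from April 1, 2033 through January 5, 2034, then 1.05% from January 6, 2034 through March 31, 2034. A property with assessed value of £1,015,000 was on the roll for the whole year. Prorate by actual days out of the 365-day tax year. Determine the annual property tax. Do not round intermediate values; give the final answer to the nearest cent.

£10,268.18

April 1, 2033 – January 5, 2034: 280 days at 1% → £1,015,000 × 1% × 280/365 = £7,786.3014
January 6 – March 31, 2034: 85 days at 1.05% → £1,015,000 × 1.05% × 85/365 = £2,481.8836
Total = £10,268.1849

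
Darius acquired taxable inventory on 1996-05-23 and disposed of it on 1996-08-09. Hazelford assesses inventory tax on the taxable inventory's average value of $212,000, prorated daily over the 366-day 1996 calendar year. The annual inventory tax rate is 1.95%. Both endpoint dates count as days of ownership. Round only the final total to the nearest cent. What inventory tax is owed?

$892.31

Days held (1996-05-23 to 1996-08-09): 79 out of 366
Tax = $212,000 × 1.95% × 79/366 = $892.3115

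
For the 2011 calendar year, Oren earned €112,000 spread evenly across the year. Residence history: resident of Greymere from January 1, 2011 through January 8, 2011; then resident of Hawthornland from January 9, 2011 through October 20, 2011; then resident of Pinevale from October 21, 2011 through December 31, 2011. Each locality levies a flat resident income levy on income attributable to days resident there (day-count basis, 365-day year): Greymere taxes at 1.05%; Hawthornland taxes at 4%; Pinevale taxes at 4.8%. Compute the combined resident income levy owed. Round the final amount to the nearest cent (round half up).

€4,584.33

Greymere, January 1 – January 8, 2011: 8 days → €112,000 × 1.05% × 8/365 = €25.7753
Hawthornland, January 9 – October 20, 2011: 285 days → €112,000 × 4% × 285/365 = €3,498.0822
Pinevale, October 21 – December 31, 2011: 72 days → €112,000 × 4.8% × 72/365 = €1,060.4712
Total = €4,584.3288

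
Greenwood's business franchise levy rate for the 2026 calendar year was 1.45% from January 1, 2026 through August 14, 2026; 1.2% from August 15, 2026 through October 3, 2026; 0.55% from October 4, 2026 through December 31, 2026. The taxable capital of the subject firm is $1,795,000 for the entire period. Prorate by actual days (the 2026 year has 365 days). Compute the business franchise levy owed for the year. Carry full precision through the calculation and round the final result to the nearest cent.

January 1 – August 14, 2026: 226 days at 1.45% → $1,795,000 × 1.45% × 226/365 = $16,115.6575
August 15 – October 3, 2026: 50 days at 1.2% → $1,795,000 × 1.2% × 50/365 = $2,950.6849
October 4 – December 31, 2026: 89 days at 0.55% → $1,795,000 × 0.55% × 89/365 = $2,407.2671
Total = $21,473.6096

$21,473.61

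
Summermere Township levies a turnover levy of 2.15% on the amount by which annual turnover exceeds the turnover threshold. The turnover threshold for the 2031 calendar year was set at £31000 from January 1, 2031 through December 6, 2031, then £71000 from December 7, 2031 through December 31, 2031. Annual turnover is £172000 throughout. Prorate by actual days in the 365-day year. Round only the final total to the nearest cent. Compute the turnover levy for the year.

£2972.60

January 1 – December 6, 2031: 340 days, exemption £31000 → (£172000 − £31000) × 2.15% × 340/365 = £2823.8630
December 7 – December 31, 2031: 25 days, exemption £71000 → (£172000 − £71000) × 2.15% × 25/365 = £148.7329
Total = £2972.5959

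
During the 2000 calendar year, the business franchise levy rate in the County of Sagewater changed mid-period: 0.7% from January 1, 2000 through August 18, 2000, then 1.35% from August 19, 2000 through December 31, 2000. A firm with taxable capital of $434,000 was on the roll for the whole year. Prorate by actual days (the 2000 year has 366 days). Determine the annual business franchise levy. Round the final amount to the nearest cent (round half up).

January 1 – August 18, 2000: 231 days at 0.7% → $434,000 × 0.7% × 231/366 = $1,917.4262
August 19 – December 31, 2000: 135 days at 1.35% → $434,000 × 1.35% × 135/366 = $2,161.1066
Total = $4,078.5328

$4,078.53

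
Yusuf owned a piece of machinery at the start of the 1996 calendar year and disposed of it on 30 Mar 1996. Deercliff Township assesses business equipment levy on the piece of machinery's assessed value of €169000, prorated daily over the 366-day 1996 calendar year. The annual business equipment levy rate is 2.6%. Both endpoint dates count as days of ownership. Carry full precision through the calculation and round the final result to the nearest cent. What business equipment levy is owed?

€1080.49

Days held (1 Jan – 30 Mar 1996): 90 out of 366
Tax = €169000 × 2.6% × 90/366 = €1080.4918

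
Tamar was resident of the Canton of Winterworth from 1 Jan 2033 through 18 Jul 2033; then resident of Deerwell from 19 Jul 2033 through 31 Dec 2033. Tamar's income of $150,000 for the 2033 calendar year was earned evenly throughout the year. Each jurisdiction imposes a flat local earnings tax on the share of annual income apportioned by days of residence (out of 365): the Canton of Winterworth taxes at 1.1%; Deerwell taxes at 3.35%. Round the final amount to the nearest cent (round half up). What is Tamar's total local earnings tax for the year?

The Canton of Winterworth, 1 Jan – 18 Jul 2033: 199 days → $150,000 × 1.1% × 199/365 = $899.5890
Deerwell, 19 Jul – 31 Dec 2033: 166 days → $150,000 × 3.35% × 166/365 = $2,285.3425
Total = $3,184.9315

$3,184.93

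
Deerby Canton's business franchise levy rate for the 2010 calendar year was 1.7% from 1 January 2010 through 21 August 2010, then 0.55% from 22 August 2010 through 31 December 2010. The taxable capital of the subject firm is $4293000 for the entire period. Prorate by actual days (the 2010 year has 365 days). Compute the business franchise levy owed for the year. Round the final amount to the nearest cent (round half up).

$55126.82

1 January – 21 August 2010: 233 days at 1.7% → $4293000 × 1.7% × 233/365 = $46587.8712
22 August – 31 December 2010: 132 days at 0.55% → $4293000 × 0.55% × 132/365 = $8538.9534
Total = $55126.8247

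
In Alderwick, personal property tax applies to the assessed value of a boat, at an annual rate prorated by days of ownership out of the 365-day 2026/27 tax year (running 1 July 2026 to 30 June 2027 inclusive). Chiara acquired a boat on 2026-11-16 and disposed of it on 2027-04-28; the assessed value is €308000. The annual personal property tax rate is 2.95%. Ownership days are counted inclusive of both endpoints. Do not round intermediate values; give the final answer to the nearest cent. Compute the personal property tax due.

Days held (2026-11-16 to 2027-04-28): 164 out of 365
Tax = €308000 × 2.95% × 164/365 = €4082.4767

€4082.48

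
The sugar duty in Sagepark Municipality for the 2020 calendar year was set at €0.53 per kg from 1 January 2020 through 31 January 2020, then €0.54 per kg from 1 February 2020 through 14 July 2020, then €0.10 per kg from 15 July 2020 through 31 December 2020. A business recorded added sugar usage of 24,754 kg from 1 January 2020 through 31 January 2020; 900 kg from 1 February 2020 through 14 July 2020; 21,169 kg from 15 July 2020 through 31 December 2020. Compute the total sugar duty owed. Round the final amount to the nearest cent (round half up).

1 January – 31 January 2020: 24,754 kg at €0.53/kg → €13,119.62
1 February – 14 July 2020: 900 kg at €0.54/kg → €486.00
15 July – 31 December 2020: 21,169 kg at €0.10/kg → €2,116.90

€15,722.52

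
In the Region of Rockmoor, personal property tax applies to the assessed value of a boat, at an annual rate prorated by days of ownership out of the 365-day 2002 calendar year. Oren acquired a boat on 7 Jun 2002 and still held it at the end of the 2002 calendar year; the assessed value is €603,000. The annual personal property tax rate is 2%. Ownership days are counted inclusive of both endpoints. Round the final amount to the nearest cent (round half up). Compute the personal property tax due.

Days held (7 Jun – 31 Dec 2002): 208 out of 365
Tax = €603,000 × 2% × 208/365 = €6,872.5479

€6,872.55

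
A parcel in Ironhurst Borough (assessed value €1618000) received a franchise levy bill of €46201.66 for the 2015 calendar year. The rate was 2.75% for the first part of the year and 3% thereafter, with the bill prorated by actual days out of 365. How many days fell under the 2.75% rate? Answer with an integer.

211 days

Let d = days at the first rate; then 365 − d days at the second rate.
€1618000 × [2.75%·d + 3%·(365−d)] / 365 = €46201.66
Solving gives d = 211, so the new rate took effect on July 31, 2015.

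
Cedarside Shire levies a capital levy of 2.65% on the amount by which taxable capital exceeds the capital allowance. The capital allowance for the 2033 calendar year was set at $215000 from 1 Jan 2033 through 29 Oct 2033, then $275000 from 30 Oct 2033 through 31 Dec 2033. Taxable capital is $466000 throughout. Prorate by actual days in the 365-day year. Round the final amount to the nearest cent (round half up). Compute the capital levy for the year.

1 Jan – 29 Oct 2033: 302 days, exemption $215000 → ($466000 − $215000) × 2.65% × 302/365 = $5503.4329
30 Oct – 31 Dec 2033: 63 days, exemption $275000 → ($466000 − $275000) × 2.65% × 63/365 = $873.6288
Total = $6377.0616

$6377.06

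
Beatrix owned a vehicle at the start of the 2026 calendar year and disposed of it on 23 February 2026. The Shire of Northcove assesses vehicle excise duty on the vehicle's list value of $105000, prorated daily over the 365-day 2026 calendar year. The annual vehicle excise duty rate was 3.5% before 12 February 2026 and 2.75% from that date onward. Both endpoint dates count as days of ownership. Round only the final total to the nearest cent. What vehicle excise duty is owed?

$517.81

1 January – 11 February 2026: 42 days at 3.5% → $105000 × 3.5% × 42/365 = $422.8767
12 February – 23 February 2026: 12 days at 2.75% → $105000 × 2.75% × 12/365 = $94.9315
Total = $517.8082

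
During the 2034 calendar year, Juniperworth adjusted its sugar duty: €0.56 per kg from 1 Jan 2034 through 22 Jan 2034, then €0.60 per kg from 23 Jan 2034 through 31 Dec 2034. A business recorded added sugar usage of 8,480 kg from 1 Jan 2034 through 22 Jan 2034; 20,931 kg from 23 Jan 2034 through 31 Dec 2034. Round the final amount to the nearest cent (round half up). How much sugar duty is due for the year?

€17,307.40

1 Jan – 22 Jan 2034: 8,480 kg at €0.56/kg → €4,748.80
23 Jan – 31 Dec 2034: 20,931 kg at €0.60/kg → €12,558.60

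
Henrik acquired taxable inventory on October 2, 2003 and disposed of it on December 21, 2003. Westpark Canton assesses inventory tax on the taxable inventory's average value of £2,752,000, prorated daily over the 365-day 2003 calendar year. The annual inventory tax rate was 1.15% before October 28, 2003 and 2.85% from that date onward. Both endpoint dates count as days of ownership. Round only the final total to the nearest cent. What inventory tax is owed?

£14,072.90

October 2 – October 27, 2003: 26 days at 1.15% → £2,752,000 × 1.15% × 26/365 = £2,254.3781
October 28 – December 21, 2003: 55 days at 2.85% → £2,752,000 × 2.85% × 55/365 = £11,818.5205
Total = £14,072.8986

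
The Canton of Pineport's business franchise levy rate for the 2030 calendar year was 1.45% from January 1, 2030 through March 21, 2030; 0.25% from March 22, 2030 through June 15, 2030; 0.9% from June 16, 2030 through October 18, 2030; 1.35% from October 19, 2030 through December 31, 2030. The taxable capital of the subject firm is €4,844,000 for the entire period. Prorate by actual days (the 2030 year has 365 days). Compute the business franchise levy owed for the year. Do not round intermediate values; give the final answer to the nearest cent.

January 1 – March 21, 2030: 80 days at 1.45% → €4,844,000 × 1.45% × 80/365 = €15,394.6301
March 22 – June 15, 2030: 86 days at 0.25% → €4,844,000 × 0.25% × 86/365 = €2,853.3151
June 16 – October 18, 2030: 125 days at 0.9% → €4,844,000 × 0.9% × 125/365 = €14,930.1370
October 19 – December 31, 2030: 74 days at 1.35% → €4,844,000 × 1.35% × 74/365 = €13,257.9616
Total = €46,436.0438

€46,436.04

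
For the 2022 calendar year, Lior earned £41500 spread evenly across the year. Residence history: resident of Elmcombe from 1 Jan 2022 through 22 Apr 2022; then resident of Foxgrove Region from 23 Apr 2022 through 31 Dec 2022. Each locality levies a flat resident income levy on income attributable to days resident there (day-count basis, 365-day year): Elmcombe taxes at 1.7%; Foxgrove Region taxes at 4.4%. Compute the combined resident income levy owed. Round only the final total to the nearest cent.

Elmcombe, 1 Jan – 22 Apr 2022: 112 days → £41500 × 1.7% × 112/365 = £216.4822
Foxgrove Region, 23 Apr – 31 Dec 2022: 253 days → £41500 × 4.4% × 253/365 = £1265.6932
Total = £1482.1753

£1482.18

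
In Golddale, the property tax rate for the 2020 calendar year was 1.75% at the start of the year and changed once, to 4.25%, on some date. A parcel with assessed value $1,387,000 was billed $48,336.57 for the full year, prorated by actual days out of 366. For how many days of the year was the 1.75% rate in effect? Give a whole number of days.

Let d = days at the first rate; then 366 − d days at the second rate.
$1,387,000 × [1.75%·d + 4.25%·(366−d)] / 366 = $48,336.57
Solving gives d = 112, so the new rate took effect on April 22, 2020.

112 days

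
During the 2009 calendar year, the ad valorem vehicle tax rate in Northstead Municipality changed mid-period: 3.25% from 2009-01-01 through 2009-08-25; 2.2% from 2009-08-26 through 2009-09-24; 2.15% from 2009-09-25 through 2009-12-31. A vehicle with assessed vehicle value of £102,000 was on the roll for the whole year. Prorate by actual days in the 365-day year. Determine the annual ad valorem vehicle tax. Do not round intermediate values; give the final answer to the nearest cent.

£2,925.72

2009-01-01 to 2009-08-25: 237 days at 3.25% → £102,000 × 3.25% × 237/365 = £2,152.4795
2009-08-26 to 2009-09-24: 30 days at 2.2% → £102,000 × 2.2% × 30/365 = £184.4384
2009-09-25 to 2009-12-31: 98 days at 2.15% → £102,000 × 2.15% × 98/365 = £588.8055
Total = £2,925.7233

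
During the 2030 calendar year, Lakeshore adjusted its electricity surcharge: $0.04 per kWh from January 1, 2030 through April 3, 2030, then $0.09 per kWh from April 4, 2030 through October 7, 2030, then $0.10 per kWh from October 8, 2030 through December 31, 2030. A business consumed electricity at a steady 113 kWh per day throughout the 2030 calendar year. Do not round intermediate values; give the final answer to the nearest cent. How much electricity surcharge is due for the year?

January 1 – April 3, 2030: 93 days × 113 kWh/day = 10,509 kWh at $0.04/kWh → $420.36
April 4 – October 7, 2030: 187 days × 113 kWh/day = 21,131 kWh at $0.09/kWh → $1901.79
October 8 – December 31, 2030: 85 days × 113 kWh/day = 9,605 kWh at $0.10/kWh → $960.50

$3282.65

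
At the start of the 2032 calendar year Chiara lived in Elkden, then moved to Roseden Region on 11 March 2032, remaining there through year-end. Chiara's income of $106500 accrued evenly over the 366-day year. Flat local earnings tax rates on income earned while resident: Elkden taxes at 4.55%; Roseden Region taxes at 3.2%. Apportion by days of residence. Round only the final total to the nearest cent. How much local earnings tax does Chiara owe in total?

Elkden, 1 January – 10 March 2032: 70 days → $106500 × 4.55% × 70/366 = $926.7828
Roseden Region, 11 March – 31 December 2032: 296 days → $106500 × 3.2% × 296/366 = $2756.1967
Total = $3682.9795

$3682.98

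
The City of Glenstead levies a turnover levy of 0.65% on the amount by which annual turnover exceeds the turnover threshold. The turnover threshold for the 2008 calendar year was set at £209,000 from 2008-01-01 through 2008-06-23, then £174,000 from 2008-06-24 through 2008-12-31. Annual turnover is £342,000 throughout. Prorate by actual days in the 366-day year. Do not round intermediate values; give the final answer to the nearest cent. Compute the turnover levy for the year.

2008-01-01 to 2008-06-23: 175 days, exemption £209,000 → (£342,000 − £209,000) × 0.65% × 175/366 = £413.3538
2008-06-24 to 2008-12-31: 191 days, exemption £174,000 → (£342,000 − £174,000) × 0.65% × 191/366 = £569.8689
Total = £983.2227

£983.22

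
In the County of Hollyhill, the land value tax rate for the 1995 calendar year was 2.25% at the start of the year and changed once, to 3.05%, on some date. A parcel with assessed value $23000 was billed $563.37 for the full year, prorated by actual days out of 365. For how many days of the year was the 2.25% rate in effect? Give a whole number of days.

274 days

Let d = days at the first rate; then 365 − d days at the second rate.
$23000 × [2.25%·d + 3.05%·(365−d)] / 365 = $563.37
Solving gives d = 274, so the new rate took effect on 2 Oct 1995.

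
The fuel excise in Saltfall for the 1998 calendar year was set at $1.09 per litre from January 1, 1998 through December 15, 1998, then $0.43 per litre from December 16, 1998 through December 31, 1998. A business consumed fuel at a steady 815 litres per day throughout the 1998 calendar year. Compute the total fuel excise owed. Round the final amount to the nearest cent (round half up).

$315,641.35

January 1 – December 15, 1998: 349 days × 815 litres/day = 284,435 litres at $1.09/litre → $310,034.15
December 16 – December 31, 1998: 16 days × 815 litres/day = 13,040 litres at $0.43/litre → $5,607.20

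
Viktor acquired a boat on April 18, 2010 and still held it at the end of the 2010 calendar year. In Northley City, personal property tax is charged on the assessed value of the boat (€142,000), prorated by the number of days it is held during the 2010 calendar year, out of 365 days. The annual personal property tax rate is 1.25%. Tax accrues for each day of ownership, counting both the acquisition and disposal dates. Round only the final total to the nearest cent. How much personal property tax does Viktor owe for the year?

Days held (April 18 – December 31, 2010): 258 out of 365
Tax = €142,000 × 1.25% × 258/365 = €1,254.6575

€1,254.66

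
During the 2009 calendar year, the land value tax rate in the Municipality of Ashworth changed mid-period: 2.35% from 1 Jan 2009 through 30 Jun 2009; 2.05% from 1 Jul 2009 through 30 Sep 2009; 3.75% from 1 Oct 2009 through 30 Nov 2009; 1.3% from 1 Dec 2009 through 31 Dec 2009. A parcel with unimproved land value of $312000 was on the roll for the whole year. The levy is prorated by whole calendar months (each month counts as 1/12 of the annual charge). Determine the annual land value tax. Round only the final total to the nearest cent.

1 Jan – 30 Jun 2009: 6 months at 2.35% → $312000 × 2.35% × 6/12 = $3666.0000
1 Jul – 30 Sep 2009: 3 months at 2.05% → $312000 × 2.05% × 3/12 = $1599.0000
1 Oct – 30 Nov 2009: 2 months at 3.75% → $312000 × 3.75% × 2/12 = $1950.0000
1 Dec – 31 Dec 2009: 1 month at 1.3% → $312000 × 1.3% × 1/12 = $338.0000
Total = $7553.0000

$7553.00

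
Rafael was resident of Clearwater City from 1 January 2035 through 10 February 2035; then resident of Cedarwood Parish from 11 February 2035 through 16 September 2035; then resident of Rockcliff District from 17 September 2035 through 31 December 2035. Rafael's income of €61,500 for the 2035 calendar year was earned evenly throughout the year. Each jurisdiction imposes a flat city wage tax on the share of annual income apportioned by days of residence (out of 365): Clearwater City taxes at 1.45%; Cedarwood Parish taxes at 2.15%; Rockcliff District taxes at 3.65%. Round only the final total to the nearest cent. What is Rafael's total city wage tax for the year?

€1,541.80

Clearwater City, 1 January – 10 February 2035: 41 days → €61,500 × 1.45% × 41/365 = €100.1692
Cedarwood Parish, 11 February – 16 September 2035: 218 days → €61,500 × 2.15% × 218/365 = €789.7274
Rockcliff District, 17 September – 31 December 2035: 106 days → €61,500 × 3.65% × 106/365 = €651.9000
Total = €1,541.7966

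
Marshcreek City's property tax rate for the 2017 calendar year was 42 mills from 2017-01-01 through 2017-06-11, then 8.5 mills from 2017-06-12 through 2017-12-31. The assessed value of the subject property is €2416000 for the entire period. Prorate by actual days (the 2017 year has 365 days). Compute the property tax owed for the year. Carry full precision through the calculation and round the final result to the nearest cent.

€56458.28

2017-01-01 to 2017-06-11: 162 days at 42 mills → €2416000 × 4.2% × 162/365 = €45036.8877
2017-06-12 to 2017-12-31: 203 days at 8.5 mills → €2416000 × 0.85% × 203/365 = €11421.3918
Total = €56458.2795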